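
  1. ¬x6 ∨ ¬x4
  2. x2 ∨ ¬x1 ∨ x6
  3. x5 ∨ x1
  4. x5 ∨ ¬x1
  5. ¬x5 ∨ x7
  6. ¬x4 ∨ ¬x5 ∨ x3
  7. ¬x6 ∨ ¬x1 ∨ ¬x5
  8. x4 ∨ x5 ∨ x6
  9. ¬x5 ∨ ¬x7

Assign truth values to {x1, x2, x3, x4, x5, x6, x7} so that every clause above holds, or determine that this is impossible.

UNSATISFIABLE

Suppose x6 = False.
Suppose x2 = True.
Suppose x5 = True.
From the singleton clause (x7), x7 = True.
Now (¬x7) is unsatisfied and unit — conflict.
So x5 must be the other value — set x5 = False.
From the singleton clause (x1), x1 = True.
Now (¬x1) is unsatisfied and unit — conflict.
Both values of x5 lead to a conflict.
So x2 must be the other value — set x2 = False.
From the singleton clause (¬x1), x1 = False.
From the singleton clause (x5), x5 = True.
From the singleton clause (x7), x7 = True.
Now (¬x7) is unsatisfied and unit — conflict.
Both values of x2 lead to a conflict.
So x6 must be the other value — set x6 = True.
From the singleton clause (¬x4), x4 = False.
Suppose x5 = True.
From the singleton clause (x7), x7 = True.
Now (¬x7) is unsatisfied and unit — conflict.
So x5 must be the other value — set x5 = False.
From the singleton clause (x1), x1 = True.
Now (¬x1) is unsatisfied and unit — conflict.
Both values of x5 lead to a conflict.
Both values of x6 lead to a conflict.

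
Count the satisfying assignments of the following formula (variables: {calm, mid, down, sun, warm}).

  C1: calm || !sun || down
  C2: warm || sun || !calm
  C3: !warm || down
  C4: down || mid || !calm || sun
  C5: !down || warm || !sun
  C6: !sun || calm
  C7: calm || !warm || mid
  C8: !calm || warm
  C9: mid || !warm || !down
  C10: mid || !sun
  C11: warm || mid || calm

There are 2^5 = 32 truth assignments over (calm, mid, down, sun, warm).
Split on calm. With calm = true, the clauses containing calm are satisfied and !calm drops from the rest; 2 of the 2^4 = 16 assignments to the other variables satisfy what remains.
With calm = false, by the same count on the reduced clause set, 3 assignments work.
(One model: calm=F, mid=T, down=F, sun=F, warm=F.)
Total: 2 + 3 = 5.

5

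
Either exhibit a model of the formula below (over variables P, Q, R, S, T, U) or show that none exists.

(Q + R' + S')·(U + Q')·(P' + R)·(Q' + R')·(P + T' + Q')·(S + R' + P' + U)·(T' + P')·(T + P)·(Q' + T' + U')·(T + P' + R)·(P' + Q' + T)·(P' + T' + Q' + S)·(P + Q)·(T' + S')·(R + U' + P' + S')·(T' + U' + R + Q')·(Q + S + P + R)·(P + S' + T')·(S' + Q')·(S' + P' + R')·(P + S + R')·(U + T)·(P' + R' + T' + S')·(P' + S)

UNSATISFIABLE

Suppose U = 1.
Suppose P = 0.
(T) alone gives T = 1.
(Q') alone gives Q = 0.
Now (Q) is unsatisfied and unit — conflict.
Undo P and try P = 1.
(R) alone gives R = 1.
(Q') alone gives Q = 0.
(S') alone gives S = 0.
Now (S) is unsatisfied and unit — conflict.
Neither P = 1 nor P = 0 works.
Undo U and try U = 0.
(Q') alone gives Q = 0.
(P) alone gives P = 1.
(R) alone gives R = 1.
(S') alone gives S = 0.
Now (S) is unsatisfied and unit — conflict.
Neither U = 1 nor U = 0 works.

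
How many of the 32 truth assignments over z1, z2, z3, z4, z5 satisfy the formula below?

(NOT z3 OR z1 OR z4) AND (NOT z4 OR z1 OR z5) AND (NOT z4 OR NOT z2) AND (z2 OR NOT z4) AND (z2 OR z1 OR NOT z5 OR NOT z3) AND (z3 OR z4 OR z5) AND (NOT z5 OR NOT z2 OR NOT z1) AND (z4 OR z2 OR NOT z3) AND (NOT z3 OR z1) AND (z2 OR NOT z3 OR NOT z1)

There are 2^5 = 32 truth assignments over (z1, z2, z3, z4, z5).
Split on z4. With z4 = true, the clauses containing z4 are satisfied and NOT z4 drops from the rest; 0 of the 2^4 = 16 assignments to the other variables satisfy what remains.
With z4 = false, by the same count on the reduced clause set, 4 assignments work.
(One model: z1=F, z2=F, z3=F, z4=F, z5=T.)
Total: 0 + 4 = 4.

4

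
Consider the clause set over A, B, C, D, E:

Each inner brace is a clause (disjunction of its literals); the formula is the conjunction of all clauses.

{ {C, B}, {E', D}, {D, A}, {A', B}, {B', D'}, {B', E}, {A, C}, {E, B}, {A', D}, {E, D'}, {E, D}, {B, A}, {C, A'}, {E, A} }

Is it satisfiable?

No, unsatisfiable

Case C = 1:
Case E = 0:
From the singleton clause (B'), B = 0.
Now (B) is unsatisfied and unit — conflict.
Undo E and try E = 1.
From the singleton clause (D), D = 1.
From the singleton clause (B'), B = 0.
From the singleton clause (A'), A = 0.
Now (A) is unsatisfied and unit — conflict.
Neither E = 1 nor E = 0 works.
Undo C and try C = 0.
From the singleton clause (B), B = 1.
From the singleton clause (D'), D = 0.
From the singleton clause (E'), E = 0.
Now (E) is unsatisfied and unit — conflict.
Neither C = 1 nor C = 0 works.
No assignment satisfies every clause.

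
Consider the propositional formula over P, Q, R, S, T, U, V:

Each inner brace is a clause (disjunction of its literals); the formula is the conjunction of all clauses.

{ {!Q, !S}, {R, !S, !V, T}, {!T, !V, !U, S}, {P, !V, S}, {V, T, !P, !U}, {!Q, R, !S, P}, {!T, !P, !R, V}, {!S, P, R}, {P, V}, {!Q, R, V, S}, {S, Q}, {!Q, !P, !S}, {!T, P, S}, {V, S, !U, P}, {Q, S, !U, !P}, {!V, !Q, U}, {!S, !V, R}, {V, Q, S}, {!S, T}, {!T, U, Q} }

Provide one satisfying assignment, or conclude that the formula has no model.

P ↦ false; Q ↦ false; R ↦ true; S ↦ true; T ↦ true; U ↦ true; V ↦ true

Suppose Q = false.
Unit clause (S) forces S = true.
Unit clause (T) forces T = true.
Unit clause (U) forces U = true.
Suppose P = false.
Unit clause (R) forces R = true.
Unit clause (V) forces V = true.
This assignment satisfies each clause.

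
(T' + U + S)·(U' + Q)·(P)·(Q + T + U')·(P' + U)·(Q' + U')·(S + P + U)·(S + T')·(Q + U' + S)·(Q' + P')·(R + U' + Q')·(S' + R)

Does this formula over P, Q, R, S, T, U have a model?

Unit clause (P) forces P = 1.
Unit clause (U) forces U = 1.
Unit clause (Q) forces Q = 1.
But (Q') is also a unit clause — contradiction.
No assignment satisfies every clause.

No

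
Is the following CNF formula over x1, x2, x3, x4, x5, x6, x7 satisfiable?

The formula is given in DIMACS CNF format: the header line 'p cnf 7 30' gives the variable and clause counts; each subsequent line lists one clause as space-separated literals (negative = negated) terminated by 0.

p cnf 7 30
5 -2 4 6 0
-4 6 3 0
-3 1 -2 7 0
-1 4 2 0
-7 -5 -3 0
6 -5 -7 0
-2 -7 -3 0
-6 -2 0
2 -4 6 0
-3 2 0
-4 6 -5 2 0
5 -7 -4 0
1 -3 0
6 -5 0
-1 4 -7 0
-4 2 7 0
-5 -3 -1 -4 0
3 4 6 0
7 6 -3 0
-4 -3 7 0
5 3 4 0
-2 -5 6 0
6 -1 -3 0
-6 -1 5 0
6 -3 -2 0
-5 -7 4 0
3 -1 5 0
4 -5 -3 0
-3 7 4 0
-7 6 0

Yes

Try x6 = True.
From the singleton clause (¬x2), x2 = False.
From the singleton clause (¬x3), x3 = False.
Try x1 = False.
Try x4 = False.
From the singleton clause (x5), x5 = True.
From the singleton clause (¬x7), x7 = False.
This assignment satisfies each clause.
A satisfying assignment: x1 ↦ False, x2 ↦ False, x3 ↦ False, x4 ↦ False, x5 ↦ True, x6 ↦ True, x7 ↦ False.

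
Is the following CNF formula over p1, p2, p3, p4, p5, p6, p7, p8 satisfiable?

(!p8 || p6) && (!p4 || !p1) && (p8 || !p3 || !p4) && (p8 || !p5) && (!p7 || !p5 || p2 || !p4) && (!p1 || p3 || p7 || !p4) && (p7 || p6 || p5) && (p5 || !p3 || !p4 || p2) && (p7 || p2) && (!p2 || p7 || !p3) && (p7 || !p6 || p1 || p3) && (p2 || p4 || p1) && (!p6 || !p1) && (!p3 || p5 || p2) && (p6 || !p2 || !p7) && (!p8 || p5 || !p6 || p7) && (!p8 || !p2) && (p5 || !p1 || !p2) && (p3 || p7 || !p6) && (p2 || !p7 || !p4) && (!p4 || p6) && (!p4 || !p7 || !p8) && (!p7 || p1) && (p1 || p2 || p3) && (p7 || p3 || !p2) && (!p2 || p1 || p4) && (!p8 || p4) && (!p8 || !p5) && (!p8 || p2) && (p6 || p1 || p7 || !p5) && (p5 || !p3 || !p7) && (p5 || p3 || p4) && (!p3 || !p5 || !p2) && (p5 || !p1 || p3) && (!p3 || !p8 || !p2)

No

Suppose p8 = false.
Unit clause (!p5) forces p5 = false.
Suppose p4 = false.
Unit clause (p3) forces p3 = true.
Unit clause (p2) forces p2 = true.
Unit clause (p7) forces p7 = true.
Now (!p7) is unsatisfied and unit — conflict.
That branch fails; take p4 = true instead.
Unit clause (!p1) forces p1 = false.
Unit clause (!p3) forces p3 = false.
Unit clause (p6) forces p6 = true.
Unit clause (p7) forces p7 = true.
Now (!p7) is unsatisfied and unit — conflict.
Neither p4 = true nor p4 = false works.
That branch fails; take p8 = true instead.
Unit clause (p6) forces p6 = true.
Unit clause (!p1) forces p1 = false.
Unit clause (!p2) forces p2 = false.
Now (p2) is unsatisfied and unit — conflict.
Neither p8 = true nor p8 = false works.
No assignment satisfies every clause.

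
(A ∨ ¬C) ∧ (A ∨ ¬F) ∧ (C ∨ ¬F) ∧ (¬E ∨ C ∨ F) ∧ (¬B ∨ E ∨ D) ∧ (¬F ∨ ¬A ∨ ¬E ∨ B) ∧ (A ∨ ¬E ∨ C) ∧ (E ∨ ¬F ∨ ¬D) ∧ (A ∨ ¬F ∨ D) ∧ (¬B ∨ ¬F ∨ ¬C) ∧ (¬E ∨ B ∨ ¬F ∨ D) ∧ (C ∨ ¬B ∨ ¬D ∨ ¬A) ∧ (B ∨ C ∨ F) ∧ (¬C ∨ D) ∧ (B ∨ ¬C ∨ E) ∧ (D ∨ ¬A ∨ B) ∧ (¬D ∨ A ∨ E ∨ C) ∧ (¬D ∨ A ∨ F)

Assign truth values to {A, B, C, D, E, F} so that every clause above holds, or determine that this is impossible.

A: True; B: True; C: True; D: True; E: False; F: False

Case A = True:
Case C = True:
(D) alone gives D = True.
Case E = False:
(¬F) alone gives F = False.
(B) alone gives B = True.
Every clause now holds.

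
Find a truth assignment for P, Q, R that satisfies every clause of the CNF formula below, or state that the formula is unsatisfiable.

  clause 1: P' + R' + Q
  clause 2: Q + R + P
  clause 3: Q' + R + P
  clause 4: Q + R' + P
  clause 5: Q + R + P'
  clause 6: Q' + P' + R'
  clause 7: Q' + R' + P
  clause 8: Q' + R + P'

UNSATISFIABLE

Suppose P = 0.
Suppose Q = 1.
Unit clause (R) forces R = 1.
But (R') is also a unit clause — contradiction.
Undo Q and try Q = 0.
Unit clause (R) forces R = 1.
But (R') is also a unit clause — contradiction.
Neither Q = 1 nor Q = 0 works.
Undo P and try P = 1.
Suppose R = 0.
Unit clause (Q) forces Q = 1.
But (Q') is also a unit clause — contradiction.
Undo R and try R = 1.
Unit clause (Q) forces Q = 1.
But (Q') is also a unit clause — contradiction.
Neither R = 1 nor R = 0 works.
Neither P = 1 nor P = 0 works.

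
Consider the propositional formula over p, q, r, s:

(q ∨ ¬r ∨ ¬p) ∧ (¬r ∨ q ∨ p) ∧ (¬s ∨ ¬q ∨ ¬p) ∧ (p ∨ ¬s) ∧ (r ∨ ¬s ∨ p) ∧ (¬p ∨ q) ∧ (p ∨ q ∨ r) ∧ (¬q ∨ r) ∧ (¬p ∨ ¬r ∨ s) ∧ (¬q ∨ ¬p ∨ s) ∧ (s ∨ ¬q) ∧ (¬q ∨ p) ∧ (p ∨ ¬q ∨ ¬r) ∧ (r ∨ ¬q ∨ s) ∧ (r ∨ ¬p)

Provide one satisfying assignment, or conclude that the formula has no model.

UNSATISFIABLE

Try p = True.
Unit clause (q) forces q = True.
Unit clause (¬s) forces s = False.
But (s) is also a unit clause — contradiction.
So p must be the other value — set p = False.
Unit clause (¬s) forces s = False.
Unit clause (¬q) forces q = False.
Unit clause (¬r) forces r = False.
But (r) is also a unit clause — contradiction.
Either choice for p ends in contradiction.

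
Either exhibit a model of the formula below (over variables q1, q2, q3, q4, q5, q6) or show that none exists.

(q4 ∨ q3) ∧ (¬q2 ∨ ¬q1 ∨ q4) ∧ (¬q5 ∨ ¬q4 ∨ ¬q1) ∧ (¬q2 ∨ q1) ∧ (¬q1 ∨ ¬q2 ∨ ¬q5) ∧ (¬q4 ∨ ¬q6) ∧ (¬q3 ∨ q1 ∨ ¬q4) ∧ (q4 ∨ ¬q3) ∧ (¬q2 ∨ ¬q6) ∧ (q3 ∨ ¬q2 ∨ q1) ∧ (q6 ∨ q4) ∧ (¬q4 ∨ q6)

Suppose q4 = True.
The clause (¬q6) is unit, so q6 = False.
That conflicts with the unit clause (q6).
Undo q4 and try q4 = False.
The clause (q3) is unit, so q3 = True.
That conflicts with the unit clause (¬q3).
Either choice for q4 ends in contradiction.

UNSATISFIABLE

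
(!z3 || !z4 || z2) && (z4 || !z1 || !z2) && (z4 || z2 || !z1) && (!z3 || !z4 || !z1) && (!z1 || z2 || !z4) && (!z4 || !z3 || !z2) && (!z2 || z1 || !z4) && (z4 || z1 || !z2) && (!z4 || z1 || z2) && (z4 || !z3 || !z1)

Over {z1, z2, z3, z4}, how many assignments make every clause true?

3

There are 2^4 = 16 truth assignments over (z1, z2, z3, z4).
Check each against the 10 clauses (columns in the order z1, z2, z3, z4):
  F F F F  ✓ satisfies all
  F F F T  ✗ fails (!z4 || z1 || z2)
  F F T F  ✓ satisfies all
  F F T T  ✗ fails (!z3 || !z4 || z2)
  F T F F  ✗ fails (z4 || z1 || !z2)
  F T F T  ✗ fails (!z2 || z1 || !z4)
  F T T F  ✗ fails (z4 || z1 || !z2)
  F T T T  ✗ fails (!z4 || !z3 || !z2)
  T F F F  ✗ fails (z4 || z2 || !z1)
  T F F T  ✗ fails (!z1 || z2 || !z4)
  T F T F  ✗ fails (z4 || z2 || !z1)
  T F T T  ✗ fails (!z3 || !z4 || z2)
  T T F F  ✗ fails (z4 || !z1 || !z2)
  T T F T  ✓ satisfies all
  T T T F  ✗ fails (z4 || !z1 || !z2)
  T T T T  ✗ fails (!z3 || !z4 || !z1)
3 of the 16 rows are models.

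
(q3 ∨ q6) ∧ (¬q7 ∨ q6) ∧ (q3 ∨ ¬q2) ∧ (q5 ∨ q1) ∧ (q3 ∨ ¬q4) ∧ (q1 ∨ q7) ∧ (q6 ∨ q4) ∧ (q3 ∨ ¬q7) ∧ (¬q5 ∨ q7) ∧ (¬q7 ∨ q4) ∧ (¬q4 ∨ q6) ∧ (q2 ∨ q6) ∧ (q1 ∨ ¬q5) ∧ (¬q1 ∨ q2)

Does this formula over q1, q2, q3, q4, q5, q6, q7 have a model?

Try q3 = True.
Try q7 = True.
From the singleton clause (q6), q6 = True.
From the singleton clause (q4), q4 = True.
Try q5 = False.
From the singleton clause (q1), q1 = True.
From the singleton clause (q2), q2 = True.
This assignment satisfies each clause.
A satisfying assignment: q1: True; q2: True; q3: True; q4: True; q5: False; q6: True; q7: True.

Yes, satisfiable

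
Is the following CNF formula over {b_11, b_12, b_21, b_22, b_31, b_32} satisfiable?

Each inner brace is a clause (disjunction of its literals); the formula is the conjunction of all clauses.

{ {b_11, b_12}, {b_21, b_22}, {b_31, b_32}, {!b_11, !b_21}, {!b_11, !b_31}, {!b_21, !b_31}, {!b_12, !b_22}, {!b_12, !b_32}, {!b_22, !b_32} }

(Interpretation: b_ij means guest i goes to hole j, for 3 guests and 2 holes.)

No, unsatisfiable

Branch on b_11: set b_11 = true.
(!b_21) alone gives b_21 = false.
(b_22) alone gives b_22 = true.
(!b_31) alone gives b_31 = false.
(b_32) alone gives b_32 = true.
Now (!b_32) is unsatisfied and unit — conflict.
So b_11 must be the other value — set b_11 = false.
(b_12) alone gives b_12 = true.
(!b_22) alone gives b_22 = false.
(b_21) alone gives b_21 = true.
(!b_31) alone gives b_31 = false.
(b_32) alone gives b_32 = true.
Now (!b_32) is unsatisfied and unit — conflict.
Either choice for b_11 ends in contradiction.
No assignment satisfies every clause.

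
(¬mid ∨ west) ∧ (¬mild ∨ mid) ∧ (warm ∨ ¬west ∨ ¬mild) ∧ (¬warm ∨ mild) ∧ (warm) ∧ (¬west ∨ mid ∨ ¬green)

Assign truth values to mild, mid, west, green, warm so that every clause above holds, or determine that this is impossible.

Unit clause (warm) forces warm = True.
Unit clause (mild) forces mild = True.
Unit clause (mid) forces mid = True.
Unit clause (west) forces west = True.
All clauses hold; green can take either value.

mild=True; mid=True; west=True; green=True; warm=True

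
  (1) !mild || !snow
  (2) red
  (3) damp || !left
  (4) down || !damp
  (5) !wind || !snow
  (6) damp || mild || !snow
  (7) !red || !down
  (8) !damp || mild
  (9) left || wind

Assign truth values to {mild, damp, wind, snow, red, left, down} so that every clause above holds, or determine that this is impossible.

mild ↦ true,  damp ↦ false,  wind ↦ true,  snow ↦ false,  red ↦ true,  left ↦ false,  down ↦ false

(red) alone gives red = true.
(!down) alone gives down = false.
(!damp) alone gives damp = false.
(!left) alone gives left = false.
(wind) alone gives wind = true.
(!snow) alone gives snow = false.
No clause remains; mild is free.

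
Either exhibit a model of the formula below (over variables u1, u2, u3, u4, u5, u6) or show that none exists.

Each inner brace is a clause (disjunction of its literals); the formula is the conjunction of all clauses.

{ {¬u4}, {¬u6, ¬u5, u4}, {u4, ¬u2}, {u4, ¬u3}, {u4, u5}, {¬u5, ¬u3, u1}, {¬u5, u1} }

(¬u4) alone gives u4 = False.
(¬u2) alone gives u2 = False.
(¬u3) alone gives u3 = False.
(u5) alone gives u5 = True.
(¬u6) alone gives u6 = False.
(u1) alone gives u1 = True.
Every clause now holds.

u1 ↦ True, u2 ↦ False, u3 ↦ False, u4 ↦ False, u5 ↦ True, u6 ↦ False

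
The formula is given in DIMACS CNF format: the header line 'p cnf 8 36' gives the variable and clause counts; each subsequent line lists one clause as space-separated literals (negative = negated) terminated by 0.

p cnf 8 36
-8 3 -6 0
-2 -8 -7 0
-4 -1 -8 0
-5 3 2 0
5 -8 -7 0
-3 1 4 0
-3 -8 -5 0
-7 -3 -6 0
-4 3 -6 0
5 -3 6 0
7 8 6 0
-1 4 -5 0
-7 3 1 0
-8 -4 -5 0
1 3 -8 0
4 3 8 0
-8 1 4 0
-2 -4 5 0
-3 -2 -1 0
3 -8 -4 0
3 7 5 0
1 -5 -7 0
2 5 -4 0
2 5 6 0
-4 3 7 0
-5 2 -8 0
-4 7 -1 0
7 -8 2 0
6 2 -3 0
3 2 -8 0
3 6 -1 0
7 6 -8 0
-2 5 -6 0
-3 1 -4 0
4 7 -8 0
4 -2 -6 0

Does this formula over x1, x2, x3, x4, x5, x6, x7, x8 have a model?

Satisfiable

Branch on x8: set x8 = False.
Branch on x7: set x7 = False.
The clause (x6) is unit, so x6 = True.
Branch on x4: set x4 = False.
The clause (x3) is unit, so x3 = True.
The clause (x1) is unit, so x1 = True.
The clause (¬x5) is unit, so x5 = False.
The clause (¬x2) is unit, so x2 = False.
Every clause now holds.
A satisfying assignment: x1=True,  x2=False,  x3=True,  x4=False,  x5=False,  x6=True,  x7=False,  x8=False.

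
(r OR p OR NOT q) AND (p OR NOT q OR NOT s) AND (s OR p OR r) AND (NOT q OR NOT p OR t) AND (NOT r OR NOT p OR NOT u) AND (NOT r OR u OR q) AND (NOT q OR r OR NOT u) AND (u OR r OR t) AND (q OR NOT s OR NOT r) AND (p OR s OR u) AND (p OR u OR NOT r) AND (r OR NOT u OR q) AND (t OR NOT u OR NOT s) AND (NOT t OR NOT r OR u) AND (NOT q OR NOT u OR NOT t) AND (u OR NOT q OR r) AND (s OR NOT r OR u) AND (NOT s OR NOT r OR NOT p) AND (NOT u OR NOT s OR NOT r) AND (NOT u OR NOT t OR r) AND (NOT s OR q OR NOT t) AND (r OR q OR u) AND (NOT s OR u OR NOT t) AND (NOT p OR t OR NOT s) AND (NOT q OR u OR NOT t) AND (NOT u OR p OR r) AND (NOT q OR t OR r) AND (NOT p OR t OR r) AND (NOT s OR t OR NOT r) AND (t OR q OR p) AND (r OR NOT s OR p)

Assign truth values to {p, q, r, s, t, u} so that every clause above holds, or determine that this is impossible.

Suppose r = true.
Suppose p = false.
The clause (u) is unit, so u = true.
The clause (NOT s) is unit, so s = false.
Suppose q = false.
The clause (t) is unit, so t = true.
Every clause now holds.

p: false,  q: false,  r: true,  s: false,  t: true,  u: true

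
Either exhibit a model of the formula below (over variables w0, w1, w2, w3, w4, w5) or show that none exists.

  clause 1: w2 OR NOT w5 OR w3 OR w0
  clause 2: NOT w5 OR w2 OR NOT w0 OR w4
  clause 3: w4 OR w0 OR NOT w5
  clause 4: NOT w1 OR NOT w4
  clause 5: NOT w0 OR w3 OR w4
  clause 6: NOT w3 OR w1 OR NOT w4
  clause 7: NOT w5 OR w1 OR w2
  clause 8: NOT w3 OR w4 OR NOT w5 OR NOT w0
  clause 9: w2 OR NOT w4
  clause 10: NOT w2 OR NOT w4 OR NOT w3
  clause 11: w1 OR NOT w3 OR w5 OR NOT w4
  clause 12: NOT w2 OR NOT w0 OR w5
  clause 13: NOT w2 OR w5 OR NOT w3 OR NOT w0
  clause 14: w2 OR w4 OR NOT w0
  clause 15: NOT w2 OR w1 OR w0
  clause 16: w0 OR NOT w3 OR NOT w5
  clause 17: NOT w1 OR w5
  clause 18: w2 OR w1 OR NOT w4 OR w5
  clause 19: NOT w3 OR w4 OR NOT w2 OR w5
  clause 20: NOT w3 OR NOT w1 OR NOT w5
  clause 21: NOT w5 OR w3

w0 ↦ false; w1 ↦ false; w2 ↦ false; w3 ↦ false; w4 ↦ false; w5 ↦ false

Branch on w1: set w1 = false.
Branch on w3: set w3 = false.
From the singleton clause (NOT w5), w5 = false.
Branch on w0: set w0 = false.
From the singleton clause (NOT w2), w2 = false.
From the singleton clause (NOT w4), w4 = false.
All clauses are satisfied.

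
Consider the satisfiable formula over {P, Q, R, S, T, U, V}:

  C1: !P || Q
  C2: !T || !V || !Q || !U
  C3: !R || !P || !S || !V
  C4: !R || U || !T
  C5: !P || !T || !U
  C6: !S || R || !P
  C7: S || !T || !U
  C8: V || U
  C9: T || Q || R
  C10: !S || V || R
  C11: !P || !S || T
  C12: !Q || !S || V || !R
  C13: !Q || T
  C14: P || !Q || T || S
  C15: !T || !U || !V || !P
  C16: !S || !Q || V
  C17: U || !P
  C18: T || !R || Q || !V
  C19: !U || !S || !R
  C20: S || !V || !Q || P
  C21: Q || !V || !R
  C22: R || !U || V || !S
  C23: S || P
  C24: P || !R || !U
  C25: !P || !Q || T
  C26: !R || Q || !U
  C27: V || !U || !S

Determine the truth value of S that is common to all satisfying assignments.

Suppose S = false.
The clause (P) is unit, so P = true.
The clause (Q) is unit, so Q = true.
The clause (T) is unit, so T = true.
The clause (!U) is unit, so U = false.
But (U) is also a unit clause — contradiction.
So every satisfying assignment has S = True.

True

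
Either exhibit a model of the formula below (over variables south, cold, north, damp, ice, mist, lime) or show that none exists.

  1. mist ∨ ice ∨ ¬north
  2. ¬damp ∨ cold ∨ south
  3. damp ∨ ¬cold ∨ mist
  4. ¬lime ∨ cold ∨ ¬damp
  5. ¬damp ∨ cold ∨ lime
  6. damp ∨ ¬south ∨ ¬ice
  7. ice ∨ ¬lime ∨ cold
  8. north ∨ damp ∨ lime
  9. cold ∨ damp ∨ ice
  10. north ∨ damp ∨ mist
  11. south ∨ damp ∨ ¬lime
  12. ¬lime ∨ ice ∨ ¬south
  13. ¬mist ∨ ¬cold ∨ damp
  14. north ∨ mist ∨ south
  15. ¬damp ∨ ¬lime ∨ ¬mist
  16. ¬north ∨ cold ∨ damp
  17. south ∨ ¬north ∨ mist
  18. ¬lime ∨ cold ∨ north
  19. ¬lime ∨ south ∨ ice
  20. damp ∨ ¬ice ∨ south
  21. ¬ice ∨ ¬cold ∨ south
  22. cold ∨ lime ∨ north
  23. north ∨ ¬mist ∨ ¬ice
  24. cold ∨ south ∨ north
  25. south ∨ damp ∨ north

south: True, cold: True, north: False, damp: True, ice: True, mist: False, lime: True

Case mist = False:
Case ice = True:
Case damp = True:
Case cold = True:
The clause (south) is unit, so south = True.
No clause remains; north, lime are free.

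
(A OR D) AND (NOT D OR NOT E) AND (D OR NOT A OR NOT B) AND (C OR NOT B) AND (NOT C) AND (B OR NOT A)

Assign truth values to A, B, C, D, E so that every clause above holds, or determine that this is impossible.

Unit clause (NOT C) forces C = false.
Unit clause (NOT B) forces B = false.
Unit clause (NOT A) forces A = false.
Unit clause (D) forces D = true.
Unit clause (NOT E) forces E = false.
All clauses are satisfied.

A ↦ false,  B ↦ false,  C ↦ false,  D ↦ true,  E ↦ false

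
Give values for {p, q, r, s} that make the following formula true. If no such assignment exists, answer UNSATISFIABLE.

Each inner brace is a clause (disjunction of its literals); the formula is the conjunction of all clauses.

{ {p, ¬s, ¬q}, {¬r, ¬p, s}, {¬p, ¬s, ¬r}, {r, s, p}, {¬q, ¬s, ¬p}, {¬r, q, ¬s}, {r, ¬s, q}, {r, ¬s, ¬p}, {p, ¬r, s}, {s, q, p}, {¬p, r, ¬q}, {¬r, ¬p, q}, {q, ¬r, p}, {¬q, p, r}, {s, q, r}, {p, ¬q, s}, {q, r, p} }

Try p = True.
Try r = False.
From the singleton clause (¬s), s = False.
From the singleton clause (¬q), q = False.
Now (q) is unsatisfied and unit — conflict.
That branch fails; take r = True instead.
From the singleton clause (s), s = True.
Now (¬s) is unsatisfied and unit — conflict.
Neither r = True nor r = False works.
That branch fails; take p = False instead.
Try s = False.
From the singleton clause (r), r = True.
Now (¬r) is unsatisfied and unit — conflict.
That branch fails; take s = True instead.
From the singleton clause (¬q), q = False.
From the singleton clause (¬r), r = False.
Now (r) is unsatisfied and unit — conflict.
Neither s = True nor s = False works.
Neither p = True nor p = False works.

UNSATISFIABLE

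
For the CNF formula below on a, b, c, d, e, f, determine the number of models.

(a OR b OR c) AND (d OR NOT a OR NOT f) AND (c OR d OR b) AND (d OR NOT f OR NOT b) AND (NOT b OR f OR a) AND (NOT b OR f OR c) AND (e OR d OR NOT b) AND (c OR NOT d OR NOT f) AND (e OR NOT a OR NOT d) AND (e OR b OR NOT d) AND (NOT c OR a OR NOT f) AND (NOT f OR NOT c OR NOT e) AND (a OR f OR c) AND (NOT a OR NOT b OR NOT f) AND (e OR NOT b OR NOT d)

There are 2^6 = 64 truth assignments over (a, b, c, d, e, f).
Split on b. With b = true, the clauses containing b are satisfied and NOT b drops from the rest; 2 of the 2^5 = 32 assignments to the other variables satisfy what remains.
With b = false, by the same count on the reduced clause set, 7 assignments work.
(One model: a=F, b=F, c=T, d=F, e=F, f=F.)
Total: 2 + 7 = 9.

9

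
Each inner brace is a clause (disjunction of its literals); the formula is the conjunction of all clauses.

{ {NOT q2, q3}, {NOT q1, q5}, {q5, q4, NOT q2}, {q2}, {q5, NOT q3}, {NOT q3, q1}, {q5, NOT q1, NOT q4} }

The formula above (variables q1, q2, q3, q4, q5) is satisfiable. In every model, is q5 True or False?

Suppose q5 = false.
The clause (NOT q1) is unit, so q1 = false.
The clause (q2) is unit, so q2 = true.
The clause (q3) is unit, so q3 = true.
That conflicts with the unit clause (NOT q3).
So every satisfying assignment has q5 = True.

True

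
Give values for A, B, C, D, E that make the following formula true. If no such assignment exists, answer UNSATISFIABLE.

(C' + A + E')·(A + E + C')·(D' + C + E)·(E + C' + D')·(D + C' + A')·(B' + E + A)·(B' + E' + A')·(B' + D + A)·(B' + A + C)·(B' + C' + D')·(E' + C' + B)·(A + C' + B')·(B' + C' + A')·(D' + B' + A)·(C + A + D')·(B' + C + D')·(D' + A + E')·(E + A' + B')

A ↦ 1, B ↦ 0, C ↦ 0, D ↦ 0, E ↦ 1

Branch on C: set C = 0.
Branch on D: set D = 0.
Branch on B: set B = 0.
All clauses hold; A, E can take either value.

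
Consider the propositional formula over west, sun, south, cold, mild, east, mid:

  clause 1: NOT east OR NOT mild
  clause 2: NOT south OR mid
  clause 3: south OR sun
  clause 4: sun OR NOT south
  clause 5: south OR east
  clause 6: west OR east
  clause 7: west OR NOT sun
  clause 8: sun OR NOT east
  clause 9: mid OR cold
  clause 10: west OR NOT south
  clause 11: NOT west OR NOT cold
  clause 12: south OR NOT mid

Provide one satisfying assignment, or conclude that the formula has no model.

Suppose east = true.
The clause (NOT mild) is unit, so mild = false.
The clause (sun) is unit, so sun = true.
The clause (west) is unit, so west = true.
The clause (NOT cold) is unit, so cold = false.
The clause (mid) is unit, so mid = true.
The clause (south) is unit, so south = true.
All clauses are satisfied.

west=true,  sun=true,  south=true,  cold=false,  mild=false,  east=true,  mid=true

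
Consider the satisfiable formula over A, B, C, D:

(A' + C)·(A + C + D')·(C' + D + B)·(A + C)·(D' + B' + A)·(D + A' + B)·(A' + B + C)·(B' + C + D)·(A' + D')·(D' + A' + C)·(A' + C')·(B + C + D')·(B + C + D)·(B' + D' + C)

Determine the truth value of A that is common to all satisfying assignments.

False

Suppose A = 1.
(C) alone gives C = 1.
That conflicts with the unit clause (C').
So every satisfying assignment has A = False.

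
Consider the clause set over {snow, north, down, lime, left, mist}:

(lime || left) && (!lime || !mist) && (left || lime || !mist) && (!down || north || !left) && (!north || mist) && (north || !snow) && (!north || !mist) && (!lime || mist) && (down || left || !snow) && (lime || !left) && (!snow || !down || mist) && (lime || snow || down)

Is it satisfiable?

No

Try lime = true.
Unit clause (!mist) forces mist = false.
Now (mist) is unsatisfied and unit — conflict.
So lime must be the other value — set lime = false.
Unit clause (left) forces left = true.
Now (!left) is unsatisfied and unit — conflict.
Both values of lime lead to a conflict.
No assignment satisfies every clause.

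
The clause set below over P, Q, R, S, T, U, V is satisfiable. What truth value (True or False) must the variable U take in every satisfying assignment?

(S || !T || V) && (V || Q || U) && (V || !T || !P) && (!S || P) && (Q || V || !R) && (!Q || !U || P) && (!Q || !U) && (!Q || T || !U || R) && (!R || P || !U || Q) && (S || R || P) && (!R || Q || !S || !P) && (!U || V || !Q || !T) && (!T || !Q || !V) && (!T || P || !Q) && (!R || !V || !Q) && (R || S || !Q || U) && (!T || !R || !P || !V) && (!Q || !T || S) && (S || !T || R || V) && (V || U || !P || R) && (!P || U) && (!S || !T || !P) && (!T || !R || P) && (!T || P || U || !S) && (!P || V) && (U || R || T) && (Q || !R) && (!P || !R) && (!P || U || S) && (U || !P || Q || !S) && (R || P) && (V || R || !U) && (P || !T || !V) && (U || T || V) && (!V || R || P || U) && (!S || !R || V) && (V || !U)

True

Suppose U = false.
Unit clause (!P) forces P = false.
Unit clause (!S) forces S = false.
Unit clause (R) forces R = true.
Unit clause (!T) forces T = false.
Unit clause (Q) forces Q = true.
Unit clause (!V) forces V = false.
Now (V) is unsatisfied and unit — conflict.
So every satisfying assignment has U = True.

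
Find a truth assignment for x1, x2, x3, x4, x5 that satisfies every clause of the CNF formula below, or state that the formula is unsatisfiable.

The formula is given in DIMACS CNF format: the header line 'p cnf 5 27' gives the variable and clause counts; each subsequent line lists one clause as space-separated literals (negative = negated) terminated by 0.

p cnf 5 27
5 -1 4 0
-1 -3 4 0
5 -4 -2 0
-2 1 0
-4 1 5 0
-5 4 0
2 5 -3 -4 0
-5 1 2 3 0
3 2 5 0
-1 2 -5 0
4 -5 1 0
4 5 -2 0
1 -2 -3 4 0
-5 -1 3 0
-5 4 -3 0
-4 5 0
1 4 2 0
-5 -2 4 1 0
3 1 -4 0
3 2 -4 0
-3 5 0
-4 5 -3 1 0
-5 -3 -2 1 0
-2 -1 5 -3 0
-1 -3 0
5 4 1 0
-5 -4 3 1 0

x1 ↦ False, x2 ↦ False, x3 ↦ True, x4 ↦ True, x5 ↦ True

Suppose x2 = False.
Suppose x5 = True.
From the singleton clause (x4), x4 = True.
From the singleton clause (¬x1), x1 = False.
From the singleton clause (x3), x3 = True.
All clauses are satisfied.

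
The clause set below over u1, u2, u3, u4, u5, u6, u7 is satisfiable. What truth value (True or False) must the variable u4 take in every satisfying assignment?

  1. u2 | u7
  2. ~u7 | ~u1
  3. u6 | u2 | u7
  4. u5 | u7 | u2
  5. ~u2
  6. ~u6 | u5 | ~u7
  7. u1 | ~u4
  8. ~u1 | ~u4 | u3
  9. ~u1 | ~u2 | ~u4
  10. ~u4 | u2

Suppose u4 = 1.
(~u2) alone gives u2 = 0.
But (u2) is also a unit clause — contradiction.
So every satisfying assignment has u4 = False.

False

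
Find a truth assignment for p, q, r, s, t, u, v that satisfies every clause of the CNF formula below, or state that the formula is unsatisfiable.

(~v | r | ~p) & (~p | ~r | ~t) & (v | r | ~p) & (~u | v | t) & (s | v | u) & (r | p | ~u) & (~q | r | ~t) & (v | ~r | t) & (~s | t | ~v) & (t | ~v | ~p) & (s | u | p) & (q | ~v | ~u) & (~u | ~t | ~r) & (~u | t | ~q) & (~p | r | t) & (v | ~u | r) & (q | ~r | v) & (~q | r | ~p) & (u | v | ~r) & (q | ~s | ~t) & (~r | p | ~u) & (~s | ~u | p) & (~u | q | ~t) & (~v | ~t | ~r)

p=0,  q=0,  r=0,  s=1,  t=0,  u=0,  v=0

Case v = 0:
Case r = 0:
From the singleton clause (~p), p = 0.
From the singleton clause (~u), u = 0.
From the singleton clause (s), s = 1.
Case q = 0:
From the singleton clause (~t), t = 0.
This assignment satisfies each clause.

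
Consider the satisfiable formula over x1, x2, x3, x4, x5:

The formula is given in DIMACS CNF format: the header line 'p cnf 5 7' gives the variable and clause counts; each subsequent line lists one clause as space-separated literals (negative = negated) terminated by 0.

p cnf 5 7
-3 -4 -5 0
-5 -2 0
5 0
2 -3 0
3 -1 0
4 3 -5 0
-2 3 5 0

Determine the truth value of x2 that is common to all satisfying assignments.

Suppose x2 = True.
From the singleton clause (¬x5), x5 = False.
But (x5) is also a unit clause — contradiction.
So every satisfying assignment has x2 = False.

False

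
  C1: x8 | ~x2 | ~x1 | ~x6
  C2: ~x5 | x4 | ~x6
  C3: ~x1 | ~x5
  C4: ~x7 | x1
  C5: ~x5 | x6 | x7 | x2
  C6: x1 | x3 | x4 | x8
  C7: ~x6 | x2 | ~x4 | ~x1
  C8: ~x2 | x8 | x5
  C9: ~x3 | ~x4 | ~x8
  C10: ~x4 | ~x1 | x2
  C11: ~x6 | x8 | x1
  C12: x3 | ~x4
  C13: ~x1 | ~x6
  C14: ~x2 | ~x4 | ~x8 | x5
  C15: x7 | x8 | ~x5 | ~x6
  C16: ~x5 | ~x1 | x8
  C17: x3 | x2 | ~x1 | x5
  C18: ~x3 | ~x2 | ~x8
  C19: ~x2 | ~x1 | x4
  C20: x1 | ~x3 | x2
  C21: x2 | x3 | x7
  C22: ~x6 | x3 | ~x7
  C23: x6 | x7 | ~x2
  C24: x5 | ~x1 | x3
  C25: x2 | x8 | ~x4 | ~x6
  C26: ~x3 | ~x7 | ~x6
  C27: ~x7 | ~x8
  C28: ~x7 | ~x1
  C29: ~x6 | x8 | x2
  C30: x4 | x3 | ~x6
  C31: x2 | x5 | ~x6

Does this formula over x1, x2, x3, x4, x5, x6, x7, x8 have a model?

Satisfiable

Case x1 = 1:
The clause (~x5) is unit, so x5 = 0.
The clause (~x6) is unit, so x6 = 0.
The clause (x3) is unit, so x3 = 1.
The clause (~x7) is unit, so x7 = 0.
The clause (~x2) is unit, so x2 = 0.
The clause (~x4) is unit, so x4 = 0.
No clause remains; x8 is free.
A satisfying assignment: x1: 1; x2: 0; x3: 1; x4: 0; x5: 0; x6: 0; x7: 0; x8: 1.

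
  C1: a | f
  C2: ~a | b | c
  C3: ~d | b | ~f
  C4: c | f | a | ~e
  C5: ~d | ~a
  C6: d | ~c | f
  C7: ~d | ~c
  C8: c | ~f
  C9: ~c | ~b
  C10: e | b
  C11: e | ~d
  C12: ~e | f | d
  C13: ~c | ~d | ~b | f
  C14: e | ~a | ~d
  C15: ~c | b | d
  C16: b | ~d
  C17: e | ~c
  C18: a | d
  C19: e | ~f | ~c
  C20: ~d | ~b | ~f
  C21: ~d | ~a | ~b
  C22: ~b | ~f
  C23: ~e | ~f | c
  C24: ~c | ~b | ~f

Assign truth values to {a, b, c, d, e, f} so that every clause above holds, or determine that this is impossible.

a=1,  b=1,  c=0,  d=0,  e=0,  f=0

Case a = 1:
From the singleton clause (~d), d = 0.
Case b = 1:
From the singleton clause (~c), c = 0.
From the singleton clause (~f), f = 0.
From the singleton clause (~e), e = 0.
All clauses are satisfied.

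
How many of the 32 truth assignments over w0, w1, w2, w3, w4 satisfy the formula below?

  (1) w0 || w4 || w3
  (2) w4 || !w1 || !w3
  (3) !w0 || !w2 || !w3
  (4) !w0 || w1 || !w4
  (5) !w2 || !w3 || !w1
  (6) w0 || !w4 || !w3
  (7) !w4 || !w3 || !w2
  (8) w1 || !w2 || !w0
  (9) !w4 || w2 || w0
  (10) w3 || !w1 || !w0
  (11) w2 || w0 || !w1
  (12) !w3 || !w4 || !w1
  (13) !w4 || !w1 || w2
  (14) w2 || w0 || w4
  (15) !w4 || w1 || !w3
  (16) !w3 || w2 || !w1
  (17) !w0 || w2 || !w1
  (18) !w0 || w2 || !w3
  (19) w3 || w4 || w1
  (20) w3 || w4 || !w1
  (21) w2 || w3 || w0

There are 2^5 = 32 truth assignments over (w0, w1, w2, w3, w4).
Split on w4. With w4 = true, the clauses containing w4 are satisfied and !w4 drops from the rest; 2 of the 2^4 = 16 assignments to the other variables satisfy what remains.
With w4 = false, by the same count on the reduced clause set, 1 assignment works.
Total: 2 + 1 = 3.

3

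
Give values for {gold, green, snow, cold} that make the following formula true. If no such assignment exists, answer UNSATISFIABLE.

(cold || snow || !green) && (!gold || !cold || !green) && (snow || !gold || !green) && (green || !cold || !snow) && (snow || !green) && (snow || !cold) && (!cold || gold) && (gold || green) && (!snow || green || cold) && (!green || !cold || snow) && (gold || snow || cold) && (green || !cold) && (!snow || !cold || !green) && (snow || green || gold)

Case snow = true:
Case green = true:
From the singleton clause (!cold), cold = false.
All clauses hold; gold can take either value.

gold=false,  green=true,  snow=true,  cold=false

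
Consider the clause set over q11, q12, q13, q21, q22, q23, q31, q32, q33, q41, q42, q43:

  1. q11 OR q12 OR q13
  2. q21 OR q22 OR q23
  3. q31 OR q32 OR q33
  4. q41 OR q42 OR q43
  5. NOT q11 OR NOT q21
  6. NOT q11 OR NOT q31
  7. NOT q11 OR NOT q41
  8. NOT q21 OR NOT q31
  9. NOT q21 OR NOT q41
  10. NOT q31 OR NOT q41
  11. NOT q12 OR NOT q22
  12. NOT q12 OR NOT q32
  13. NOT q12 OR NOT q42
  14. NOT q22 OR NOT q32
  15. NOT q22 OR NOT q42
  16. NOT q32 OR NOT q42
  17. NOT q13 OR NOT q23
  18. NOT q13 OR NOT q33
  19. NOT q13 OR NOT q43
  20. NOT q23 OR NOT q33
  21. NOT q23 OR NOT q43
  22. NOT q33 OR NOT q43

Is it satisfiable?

Unsatisfiable

Branch on q11: set q11 = false.
Branch on q12: set q12 = true.
From the singleton clause (NOT q22), q22 = false.
From the singleton clause (NOT q32), q32 = false.
From the singleton clause (NOT q42), q42 = false.
Branch on q21: set q21 = true.
From the singleton clause (NOT q31), q31 = false.
From the singleton clause (q33), q33 = true.
From the singleton clause (NOT q41), q41 = false.
From the singleton clause (q43), q43 = true.
That conflicts with the unit clause (NOT q43).
So q21 must be the other value — set q21 = false.
From the singleton clause (q23), q23 = true.
From the singleton clause (NOT q13), q13 = false.
From the singleton clause (NOT q33), q33 = false.
From the singleton clause (q31), q31 = true.
From the singleton clause (NOT q41), q41 = false.
From the singleton clause (q43), q43 = true.
That conflicts with the unit clause (NOT q43).
Neither q21 = true nor q21 = false works.
So q12 must be the other value — set q12 = false.
From the singleton clause (q13), q13 = true.
From the singleton clause (NOT q23), q23 = false.
From the singleton clause (NOT q33), q33 = false.
From the singleton clause (NOT q43), q43 = false.
Branch on q21: set q21 = true.
From the singleton clause (NOT q31), q31 = false.
From the singleton clause (q32), q32 = true.
From the singleton clause (NOT q41), q41 = false.
From the singleton clause (q42), q42 = true.
That conflicts with the unit clause (NOT q42).
So q21 must be the other value — set q21 = false.
From the singleton clause (q22), q22 = true.
From the singleton clause (NOT q32), q32 = false.
From the singleton clause (q31), q31 = true.
From the singleton clause (NOT q41), q41 = false.
From the singleton clause (q42), q42 = true.
That conflicts with the unit clause (NOT q42).
Neither q21 = true nor q21 = false works.
Neither q12 = true nor q12 = false works.
So q11 must be the other value — set q11 = true.
From the singleton clause (NOT q21), q21 = false.
From the singleton clause (NOT q31), q31 = false.
From the singleton clause (NOT q41), q41 = false.
Branch on q22: set q22 = true.
From the singleton clause (NOT q12), q12 = false.
From the singleton clause (NOT q32), q32 = false.
From the singleton clause (q33), q33 = true.
From the singleton clause (NOT q42), q42 = false.
From the singleton clause (q43), q43 = true.
That conflicts with the unit clause (NOT q43).
So q22 must be the other value — set q22 = false.
From the singleton clause (q23), q23 = true.
From the singleton clause (NOT q13), q13 = false.
From the singleton clause (NOT q33), q33 = false.
From the singleton clause (q32), q32 = true.
From the singleton clause (NOT q12), q12 = false.
From the singleton clause (NOT q42), q42 = false.
From the singleton clause (q43), q43 = true.
That conflicts with the unit clause (NOT q43).
Neither q22 = true nor q22 = false works.
Neither q11 = true nor q11 = false works.
No assignment satisfies every clause.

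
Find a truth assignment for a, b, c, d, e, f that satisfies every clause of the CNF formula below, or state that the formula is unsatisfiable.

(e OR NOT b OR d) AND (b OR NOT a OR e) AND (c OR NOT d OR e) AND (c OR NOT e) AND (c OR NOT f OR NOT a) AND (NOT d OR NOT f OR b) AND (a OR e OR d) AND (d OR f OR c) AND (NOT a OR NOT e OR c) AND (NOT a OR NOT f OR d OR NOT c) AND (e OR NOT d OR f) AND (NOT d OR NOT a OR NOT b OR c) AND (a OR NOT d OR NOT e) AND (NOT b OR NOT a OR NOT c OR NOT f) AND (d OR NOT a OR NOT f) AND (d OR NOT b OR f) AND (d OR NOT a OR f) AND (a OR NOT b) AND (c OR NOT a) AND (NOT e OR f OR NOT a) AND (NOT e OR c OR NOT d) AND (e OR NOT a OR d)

a=false,  b=false,  c=true,  d=false,  e=true,  f=false

Branch on c: set c = true.
Branch on a: set a = false.
The clause (NOT b) is unit, so b = false.
Branch on d: set d = false.
The clause (e) is unit, so e = true.
Every clause is now satisfied; f is unconstrained.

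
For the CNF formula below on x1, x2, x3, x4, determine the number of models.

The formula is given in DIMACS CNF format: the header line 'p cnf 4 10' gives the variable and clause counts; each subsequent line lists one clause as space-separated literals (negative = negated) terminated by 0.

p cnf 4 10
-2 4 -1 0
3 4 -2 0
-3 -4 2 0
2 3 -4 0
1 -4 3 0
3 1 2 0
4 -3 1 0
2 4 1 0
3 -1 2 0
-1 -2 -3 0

3

There are 2^4 = 16 truth assignments over (x1, x2, x3, x4).
Split on x3. With x3 = True, the clauses containing x3 are satisfied and ¬x3 drops from the rest; 2 of the 2^3 = 8 assignments to the other variables satisfy what remains.
With x3 = False, by the same count on the reduced clause set, 1 assignment works.
Total: 2 + 1 = 3.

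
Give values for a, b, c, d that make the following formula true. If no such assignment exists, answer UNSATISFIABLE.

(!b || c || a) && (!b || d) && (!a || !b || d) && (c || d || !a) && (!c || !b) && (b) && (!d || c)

The clause (b) is unit, so b = true.
The clause (d) is unit, so d = true.
The clause (!c) is unit, so c = false.
That conflicts with the unit clause (c).

UNSATISFIABLE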